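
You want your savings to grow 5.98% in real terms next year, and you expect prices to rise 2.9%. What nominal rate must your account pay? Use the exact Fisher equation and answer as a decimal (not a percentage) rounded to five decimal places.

(1 + i) = (1 + r)(1 + π) = 1.05980 × 1.02900 = 1.0905342
i = 1.0905342 − 1, so the required nominal rate is 0.09053.

0.09053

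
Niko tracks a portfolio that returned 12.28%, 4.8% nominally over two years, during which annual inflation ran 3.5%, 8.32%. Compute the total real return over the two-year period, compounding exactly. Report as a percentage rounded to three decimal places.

Compound the nominal returns: 1.1228 × 1.0480 = 1.176694.
Compound inflation: 1.0350 × 1.0832 = 1.121112.
Deflate: 1.176694 / 1.121112 = 1.049578.
Total real return = 1.049578 − 1 → 4.958%.

4.958%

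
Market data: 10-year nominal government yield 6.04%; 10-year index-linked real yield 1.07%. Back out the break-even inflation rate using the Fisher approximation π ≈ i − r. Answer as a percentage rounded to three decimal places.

4.970%

π ≈ i − r = 6.04% − 1.07% → 4.970%.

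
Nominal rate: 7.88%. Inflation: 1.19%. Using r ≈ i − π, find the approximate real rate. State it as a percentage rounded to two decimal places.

r ≈ i − π = 7.88% − 1.19% = 6.69%.

6.69%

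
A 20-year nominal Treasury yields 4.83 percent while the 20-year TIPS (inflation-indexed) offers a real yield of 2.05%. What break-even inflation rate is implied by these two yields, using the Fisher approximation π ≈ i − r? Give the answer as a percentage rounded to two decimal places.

π ≈ i − r = 4.83% − 2.05% → 2.78%.

2.78%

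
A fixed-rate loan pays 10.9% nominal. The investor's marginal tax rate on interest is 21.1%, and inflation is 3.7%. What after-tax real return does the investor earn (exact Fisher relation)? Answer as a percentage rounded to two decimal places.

4.73%

After-tax nominal return = 10.9% × (1 − 0.211) = 8.6001%.
1 + r = 1.086001 / 1.03700 = 1.047253
After-tax real rate = 1.047253 − 1 → 4.73%.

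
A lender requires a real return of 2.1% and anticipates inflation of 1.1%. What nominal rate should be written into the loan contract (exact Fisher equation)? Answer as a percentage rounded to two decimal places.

(1 + i) = (1 + r)(1 + π) = 1.02100 × 1.01100 = 1.032231
i = 1.032231 − 1, so the required nominal rate is 3.22%.

3.22%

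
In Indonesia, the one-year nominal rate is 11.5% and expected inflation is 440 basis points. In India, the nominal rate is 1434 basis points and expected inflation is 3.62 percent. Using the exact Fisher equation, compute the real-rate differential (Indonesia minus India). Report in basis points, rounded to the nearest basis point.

Indonesia: (1 + 0.1150)/(1 + 0.0440) − 1 = 6.8008%
India: (1 + 0.1434)/(1 + 0.0362) − 1 = 10.3455%
Differential = 6.8008% − 10.3455% = -3.5447% → -354 basis points.

-354 basis points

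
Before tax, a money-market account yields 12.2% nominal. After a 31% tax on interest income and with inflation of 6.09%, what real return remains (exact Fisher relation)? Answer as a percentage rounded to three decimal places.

2.194%

After-tax nominal return = 12.2% × (1 − 0.31) = 8.4180%.
1 + r = 1.08418 / 1.06090 = 1.021944
After-tax real rate = 1.021944 − 1 → 2.194%.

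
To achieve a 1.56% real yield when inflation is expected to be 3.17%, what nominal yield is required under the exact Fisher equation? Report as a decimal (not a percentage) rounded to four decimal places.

(1 + i) = (1 + r)(1 + π) = 1.01560 × 1.03170 = 1.04779452
i = 1.04779452 − 1, so the required nominal rate is 0.0478.

0.0478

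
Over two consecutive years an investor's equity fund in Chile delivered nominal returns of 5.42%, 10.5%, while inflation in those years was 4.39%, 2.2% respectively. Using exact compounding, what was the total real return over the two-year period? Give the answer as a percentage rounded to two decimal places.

9.19%

Compound the nominal returns: 1.0542 × 1.1050 = 1.164891.
Compound inflation: 1.0439 × 1.0220 = 1.066866.
Deflate: 1.164891 / 1.066866 = 1.091881.
Total real return = 1.091881 − 1 → 9.19%.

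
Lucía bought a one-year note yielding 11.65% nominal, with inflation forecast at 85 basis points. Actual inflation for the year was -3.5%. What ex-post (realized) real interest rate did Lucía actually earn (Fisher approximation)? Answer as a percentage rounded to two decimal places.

15.15%

Ex-post: 11.65% − (-3.5%) = 15.150%
So the realized real rate is 15.15%.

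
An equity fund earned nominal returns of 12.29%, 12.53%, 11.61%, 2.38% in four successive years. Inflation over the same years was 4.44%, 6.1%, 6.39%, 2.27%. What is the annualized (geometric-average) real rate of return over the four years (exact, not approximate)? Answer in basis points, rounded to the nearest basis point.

Nominal growth factor = 1.1229 × 1.1253 × 1.1161 × 1.0238 = 1.44386847
Price-level growth factor = 1.0444 × 1.0610 × 1.0639 × 1.0227 = 1.20567793
Real growth factor = 1.44386847 / 1.20567793 = 1.19755735
Annualized real rate = 1.19755735^(1/4) − 1 = 4.6102% → 461 basis points.

461 basis points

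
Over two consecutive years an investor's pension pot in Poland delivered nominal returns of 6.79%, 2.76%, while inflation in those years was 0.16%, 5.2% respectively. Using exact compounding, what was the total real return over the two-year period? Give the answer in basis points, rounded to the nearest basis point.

415 basis points

Compound the nominal returns: 1.0679 × 1.0276 = 1.097374.
Compound inflation: 1.0016 × 1.0520 = 1.053683.
Deflate: 1.097374 / 1.053683 = 1.041465.
Total real return = 1.041465 − 1 → 415 basis points.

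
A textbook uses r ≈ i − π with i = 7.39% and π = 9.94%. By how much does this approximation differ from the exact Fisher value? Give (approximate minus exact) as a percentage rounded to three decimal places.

Approximate: r ≈ 7.390% − 9.940% = -2.5500%
Exact: (1 + 0.0739)/(1 + 0.0994) − 1 = -2.3194%
Error = -2.5500% − (-2.3194%) = -0.2306% → -0.231%.

-0.231%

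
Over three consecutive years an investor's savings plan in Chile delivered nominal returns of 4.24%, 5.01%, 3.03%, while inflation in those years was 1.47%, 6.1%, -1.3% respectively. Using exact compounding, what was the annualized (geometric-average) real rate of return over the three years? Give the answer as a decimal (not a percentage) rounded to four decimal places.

Compound the nominal returns: 1.0424 × 1.0501 × 1.0303 = 1.12779135.
Compound inflation: 1.0147 × 1.0610 × 0.9870 = 1.06260094.
Deflate: 1.12779135 / 1.06260094 = 1.06134985.
Annualized real rate = 1.06134985^(1/3) − 1 = 2.0045% → 0.0200.

0.0200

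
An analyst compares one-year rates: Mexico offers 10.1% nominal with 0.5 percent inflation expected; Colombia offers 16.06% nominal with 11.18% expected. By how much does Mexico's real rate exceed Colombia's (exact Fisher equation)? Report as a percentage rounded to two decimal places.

5.16%

Mexico: (1 + 0.1010)/(1 + 0.0050) − 1 = 9.5522%
Colombia: (1 + 0.1606)/(1 + 0.1118) − 1 = 4.3893%
Differential = 9.5522% − 4.3893% = 5.1630% → 5.16%.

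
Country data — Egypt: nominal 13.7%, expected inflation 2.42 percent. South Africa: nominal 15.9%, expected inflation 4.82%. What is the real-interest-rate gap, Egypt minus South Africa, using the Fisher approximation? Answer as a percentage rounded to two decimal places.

0.20%

Egypt: 13.7% − 2.42% = 11.280%
South Africa: 15.9% − 4.82% = 11.080%
Differential = 0.200% → 0.20%.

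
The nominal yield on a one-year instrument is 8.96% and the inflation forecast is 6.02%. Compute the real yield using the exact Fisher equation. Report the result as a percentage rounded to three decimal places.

By the Fisher identity, 1 + r = (1 + i)/(1 + π).
1 + r = 1.08960 / 1.06020 = 1.027731
r = 1.027731 − 1 = 2.7731%, i.e. 2.773%.

2.773%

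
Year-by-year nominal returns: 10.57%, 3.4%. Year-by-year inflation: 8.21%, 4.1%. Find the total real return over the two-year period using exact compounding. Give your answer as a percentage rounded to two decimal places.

Nominal growth factor = 1.1057 × 1.0340 = 1.143294
Price-level growth factor = 1.0821 × 1.0410 = 1.126466
Real growth factor = 1.143294 / 1.126466 = 1.014938
Total real return = 1.014938 − 1 → 1.49%.

1.49%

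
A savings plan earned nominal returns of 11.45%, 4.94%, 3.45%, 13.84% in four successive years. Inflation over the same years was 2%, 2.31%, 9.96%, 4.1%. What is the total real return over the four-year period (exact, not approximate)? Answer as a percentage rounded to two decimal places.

15.30%

Compound the nominal returns: 1.1145 × 1.0494 × 1.0345 × 1.1384 = 1.377357.
Compound inflation: 1.0200 × 1.0231 × 1.0996 × 1.0410 = 1.194548.
Deflate: 1.377357 / 1.194548 = 1.153036.
Total real return = 1.153036 − 1 → 15.30%.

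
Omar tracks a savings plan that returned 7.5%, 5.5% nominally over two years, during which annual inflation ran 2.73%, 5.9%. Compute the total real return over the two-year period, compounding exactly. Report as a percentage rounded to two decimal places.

Compound the nominal returns: 1.0750 × 1.0550 = 1.134125.
Compound inflation: 1.0273 × 1.0590 = 1.087911.
Deflate: 1.134125 / 1.087911 = 1.042480.
Total real return = 1.042480 − 1 → 4.25%.

4.25%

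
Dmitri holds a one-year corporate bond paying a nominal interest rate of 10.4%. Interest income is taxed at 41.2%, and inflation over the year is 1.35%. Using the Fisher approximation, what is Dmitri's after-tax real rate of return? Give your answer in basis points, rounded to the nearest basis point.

After-tax nominal return = 10.4% × (1 − 0.412) = 6.1152%.
r ≈ 6.1152% − 1.35% → 477 basis points.

477 basis points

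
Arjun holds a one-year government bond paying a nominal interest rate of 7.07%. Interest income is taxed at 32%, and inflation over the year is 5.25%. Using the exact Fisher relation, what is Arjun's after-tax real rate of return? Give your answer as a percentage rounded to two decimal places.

After-tax nominal return = 7.07% × (1 − 0.32) = 4.8076%.
1 + r = 1.048076 / 1.05250 = 0.995797
After-tax real rate = 0.995797 − 1 → -0.42%.

-0.42%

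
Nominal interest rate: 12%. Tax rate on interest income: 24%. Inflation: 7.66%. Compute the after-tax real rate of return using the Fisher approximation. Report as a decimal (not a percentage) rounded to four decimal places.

After-tax nominal return = 12% × (1 − 0.24) = 9.1200%.
r ≈ 9.1200% − 7.66% → 0.0146.

0.0146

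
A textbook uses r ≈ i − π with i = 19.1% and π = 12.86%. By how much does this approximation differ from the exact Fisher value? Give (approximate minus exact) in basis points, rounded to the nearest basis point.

Approximate: r ≈ 19.100% − 12.860% = 6.2400%
Exact: (1 + 0.1910)/(1 + 0.1286) − 1 = 5.5290%
Error = 6.2400% − 5.5290% = 0.7110% → 71 basis points.

71 basis points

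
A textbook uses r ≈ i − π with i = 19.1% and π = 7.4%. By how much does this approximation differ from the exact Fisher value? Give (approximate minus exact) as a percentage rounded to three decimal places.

0.806%

Approximate: r ≈ 19.100% − 7.400% = 11.7000%
Exact: (1 + 0.1910)/(1 + 0.0740) − 1 = 10.8939%
Error = 11.7000% − 10.8939% = 0.8061% → 0.806%.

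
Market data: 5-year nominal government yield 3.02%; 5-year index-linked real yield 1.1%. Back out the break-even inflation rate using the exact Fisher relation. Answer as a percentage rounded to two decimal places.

(1 + π) = (1 + i)/(1 + r) = 1.03020 / 1.01100 = 1.018991
Break-even inflation = 1.018991 − 1 → 1.90%.

1.90%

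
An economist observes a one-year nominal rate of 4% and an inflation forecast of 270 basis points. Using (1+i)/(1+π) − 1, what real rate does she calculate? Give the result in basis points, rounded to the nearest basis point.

By the Fisher identity, 1 + r = (1 + i)/(1 + π).
1 + r = 1.04000 / 1.02700 = 1.012658
r = 1.012658 − 1 = 1.2658%, i.e. 127 basis points.

127 basis points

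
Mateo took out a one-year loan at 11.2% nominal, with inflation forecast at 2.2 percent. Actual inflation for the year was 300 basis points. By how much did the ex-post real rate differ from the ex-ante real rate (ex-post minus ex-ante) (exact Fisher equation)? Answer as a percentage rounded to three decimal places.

-0.845%

Ex-ante: (1 + 0.1120)/(1 + 0.0220) − 1 = 8.8063%
Ex-post: (1 + 0.1120)/(1 + 0.0300) − 1 = 7.9612%
Difference (ex-post − ex-ante) = -0.8451% → -0.845%.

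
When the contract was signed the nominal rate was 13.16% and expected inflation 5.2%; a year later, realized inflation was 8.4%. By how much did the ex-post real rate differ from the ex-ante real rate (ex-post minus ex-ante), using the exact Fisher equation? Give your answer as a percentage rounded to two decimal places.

-3.18%

Ex-ante: (1 + 0.1316)/(1 + 0.0520) − 1 = 7.5665%
Ex-post: (1 + 0.1316)/(1 + 0.0840) − 1 = 4.3911%
Difference (ex-post − ex-ante) = -3.1754% → -3.18%.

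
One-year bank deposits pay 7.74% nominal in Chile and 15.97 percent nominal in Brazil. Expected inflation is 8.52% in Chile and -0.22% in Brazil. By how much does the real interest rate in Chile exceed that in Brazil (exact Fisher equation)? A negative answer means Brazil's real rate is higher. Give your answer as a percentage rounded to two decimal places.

Chile: (1 + 0.0774)/(1 + 0.0852) − 1 = -0.7188%
Brazil: (1 + 0.1597)/(1 − 0.0022) − 1 = 16.2257%
Differential = -0.7188% − 16.2257% = -16.9445% → -16.94%.

-16.94%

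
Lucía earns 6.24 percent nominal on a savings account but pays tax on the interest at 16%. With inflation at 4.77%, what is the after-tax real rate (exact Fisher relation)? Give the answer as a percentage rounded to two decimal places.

After-tax nominal return = 6.24% × (1 − 0.16) = 5.2416%.
1 + r = 1.052416 / 1.04770 = 1.004501
After-tax real rate = 1.004501 − 1 → 0.45%.

0.45%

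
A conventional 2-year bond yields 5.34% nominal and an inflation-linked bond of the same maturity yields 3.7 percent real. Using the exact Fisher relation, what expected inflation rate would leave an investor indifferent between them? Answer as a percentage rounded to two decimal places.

1.58%

(1 + π) = (1 + i)/(1 + r) = 1.05340 / 1.03700 = 1.015815
Break-even inflation = 1.015815 − 1 → 1.58%.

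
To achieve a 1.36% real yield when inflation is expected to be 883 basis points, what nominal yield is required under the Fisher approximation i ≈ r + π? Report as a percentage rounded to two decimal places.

10.19%

i ≈ r + π = 1.36% + 8.83% = 10.19%.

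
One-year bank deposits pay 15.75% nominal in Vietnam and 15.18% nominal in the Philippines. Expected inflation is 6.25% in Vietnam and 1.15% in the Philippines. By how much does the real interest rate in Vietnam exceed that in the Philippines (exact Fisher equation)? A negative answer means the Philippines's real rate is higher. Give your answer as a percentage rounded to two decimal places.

-4.93%

Vietnam: (1 + 0.1575)/(1 + 0.0625) − 1 = 8.9412%
The Philippines: (1 + 0.1518)/(1 + 0.0115) − 1 = 13.8705%
Differential = 8.9412% − 13.8705% = -4.9293% → -4.93%.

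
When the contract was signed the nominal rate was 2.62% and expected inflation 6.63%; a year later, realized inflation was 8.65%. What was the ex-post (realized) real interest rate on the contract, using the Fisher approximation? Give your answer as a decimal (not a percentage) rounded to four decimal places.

-0.0603

Ex-post: 2.62% − 8.65% = -6.030%
So the realized real rate is -0.0603.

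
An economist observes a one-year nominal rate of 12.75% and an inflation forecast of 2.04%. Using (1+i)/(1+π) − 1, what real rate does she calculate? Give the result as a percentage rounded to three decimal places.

1 + r = 1.12750 / 1.02040 = 1.104959
r = 1.104959 − 1 = 10.4959%, i.e. 10.496%.

10.496%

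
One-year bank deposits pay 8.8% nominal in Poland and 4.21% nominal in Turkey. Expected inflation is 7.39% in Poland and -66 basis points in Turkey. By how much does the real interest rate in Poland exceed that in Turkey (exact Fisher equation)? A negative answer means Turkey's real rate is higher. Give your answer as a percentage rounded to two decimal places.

Poland: (1 + 0.0880)/(1 + 0.0739) − 1 = 1.3130%
Turkey: (1 + 0.0421)/(1 − 0.0066) − 1 = 4.9024%
Differential = 1.3130% − 4.9024% = -3.5894% → -3.59%.

-3.59%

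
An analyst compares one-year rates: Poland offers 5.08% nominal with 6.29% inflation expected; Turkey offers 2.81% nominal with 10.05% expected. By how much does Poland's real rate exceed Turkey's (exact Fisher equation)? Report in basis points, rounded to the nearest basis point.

Poland: (1 + 0.0508)/(1 + 0.0629) − 1 = -1.1384%
Turkey: (1 + 0.0281)/(1 + 0.1005) − 1 = -6.5788%
Differential = -1.1384% − (-6.5788%) = 5.4404% → 544 basis points.

544 basis points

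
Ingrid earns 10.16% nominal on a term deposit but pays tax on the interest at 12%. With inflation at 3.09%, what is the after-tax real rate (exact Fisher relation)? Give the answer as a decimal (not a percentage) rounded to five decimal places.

After-tax nominal return = 10.16% × (1 − 0.12) = 8.9408%.
1 + r = 1.089408 / 1.03090 = 1.056754
After-tax real rate = 1.056754 − 1 → 0.05675.

0.05675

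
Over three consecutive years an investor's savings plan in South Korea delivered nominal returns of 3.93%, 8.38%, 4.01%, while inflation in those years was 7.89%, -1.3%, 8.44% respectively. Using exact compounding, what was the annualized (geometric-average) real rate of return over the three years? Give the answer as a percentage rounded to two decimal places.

Nominal growth factor = 1.0393 × 1.0838 × 1.0401 = 1.17156171
Price-level growth factor = 1.0789 × 0.9870 × 1.0844 = 1.15474969
Real growth factor = 1.17156171 / 1.15474969 = 1.01455902
Annualized real rate = 1.01455902^(1/3) − 1 = 0.4830% → 0.48%.

0.48%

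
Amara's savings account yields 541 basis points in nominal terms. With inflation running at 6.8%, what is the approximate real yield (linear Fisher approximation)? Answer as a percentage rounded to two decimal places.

r ≈ i − π = 5.41% − 6.8% = -1.39%.

-1.39%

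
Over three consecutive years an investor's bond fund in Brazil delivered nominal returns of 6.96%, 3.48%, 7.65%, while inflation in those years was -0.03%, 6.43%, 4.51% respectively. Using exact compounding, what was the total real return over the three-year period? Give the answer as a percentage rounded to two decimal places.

Compound the nominal returns: 1.0696 × 1.0348 × 1.0765 = 1.191494.
Compound inflation: 0.9997 × 1.0643 × 1.0451 = 1.111966.
Deflate: 1.191494 / 1.111966 = 1.071520.
Total real return = 1.071520 − 1 → 7.15%.

7.15%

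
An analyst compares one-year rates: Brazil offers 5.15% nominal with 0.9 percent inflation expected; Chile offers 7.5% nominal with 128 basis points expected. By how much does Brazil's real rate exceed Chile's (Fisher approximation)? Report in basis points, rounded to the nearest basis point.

Brazil: 5.15% − 0.9% = 4.250%
Chile: 7.5% − 1.28% = 6.220%
Differential = -1.970% → -197 basis points.

-197 basis points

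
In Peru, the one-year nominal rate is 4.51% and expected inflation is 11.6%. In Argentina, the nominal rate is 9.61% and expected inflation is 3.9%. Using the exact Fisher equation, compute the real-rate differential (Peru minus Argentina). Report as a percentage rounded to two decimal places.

-11.85%

Peru: (1 + 0.0451)/(1 + 0.1160) − 1 = -6.3530%
Argentina: (1 + 0.0961)/(1 + 0.0390) − 1 = 5.4957%
Differential = -6.3530% − 5.4957% = -11.8487% → -11.85%.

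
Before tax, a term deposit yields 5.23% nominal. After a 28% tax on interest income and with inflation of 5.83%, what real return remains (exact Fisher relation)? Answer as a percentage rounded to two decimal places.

After-tax nominal return = 5.23% × (1 − 0.28) = 3.7656%.
1 + r = 1.037656 / 1.05830 = 0.980493
After-tax real rate = 0.980493 − 1 → -1.95%.

-1.95%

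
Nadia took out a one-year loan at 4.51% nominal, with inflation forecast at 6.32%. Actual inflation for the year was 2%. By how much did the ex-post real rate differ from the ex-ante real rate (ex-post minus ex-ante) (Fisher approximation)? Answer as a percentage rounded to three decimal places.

Ex-ante: 4.51% − 6.32% = -1.810%
Ex-post: 4.51% − 2% = 2.510%
Difference (ex-post − ex-ante) = 4.3200% → 4.320%.

4.320%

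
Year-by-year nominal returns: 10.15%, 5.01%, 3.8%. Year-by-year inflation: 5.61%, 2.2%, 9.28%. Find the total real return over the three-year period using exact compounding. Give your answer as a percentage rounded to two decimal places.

Compound the nominal returns: 1.1015 × 1.0501 × 1.0380 = 1.200639.
Compound inflation: 1.0561 × 1.0220 × 1.0928 = 1.179496.
Deflate: 1.200639 / 1.179496 = 1.017925.
Total real return = 1.017925 − 1 → 1.79%.

1.79%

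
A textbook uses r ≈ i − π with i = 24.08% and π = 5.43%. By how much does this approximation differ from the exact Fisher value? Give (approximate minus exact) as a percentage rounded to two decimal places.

0.96%

Approximate: r ≈ 24.080% − 5.430% = 18.6500%
Exact: (1 + 0.2408)/(1 + 0.0543) − 1 = 17.6895%
Error = 18.6500% − 17.6895% = 0.9605% → 0.96%.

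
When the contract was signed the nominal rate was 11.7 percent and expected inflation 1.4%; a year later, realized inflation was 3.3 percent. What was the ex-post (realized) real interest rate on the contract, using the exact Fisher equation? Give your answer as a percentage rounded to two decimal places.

8.13%

Ex-post: (1 + 0.1170)/(1 + 0.0330) − 1 = 8.1317%
So the realized real rate is 8.13%.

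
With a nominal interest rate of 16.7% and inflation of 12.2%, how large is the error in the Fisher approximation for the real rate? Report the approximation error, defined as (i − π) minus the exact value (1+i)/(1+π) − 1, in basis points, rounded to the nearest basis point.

Approximate: r ≈ 16.700% − 12.200% = 4.5000%
Exact: (1 + 0.1670)/(1 + 0.1220) − 1 = 4.0107%
Error = 4.5000% − 4.0107% = 0.4893% → 49 basis points.

49 basis points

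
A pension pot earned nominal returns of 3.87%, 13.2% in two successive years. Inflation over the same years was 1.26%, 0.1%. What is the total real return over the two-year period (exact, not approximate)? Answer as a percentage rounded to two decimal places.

16.00%

Nominal growth factor = 1.0387 × 1.1320 = 1.175808
Price-level growth factor = 1.0126 × 1.0010 = 1.013613
Real growth factor = 1.175808 / 1.013613 = 1.160018
Total real return = 1.160018 − 1 → 16.00%.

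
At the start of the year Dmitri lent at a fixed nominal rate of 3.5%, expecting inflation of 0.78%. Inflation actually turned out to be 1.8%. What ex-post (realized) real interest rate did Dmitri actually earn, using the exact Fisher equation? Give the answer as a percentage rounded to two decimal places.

Ex-post: (1 + 0.0350)/(1 + 0.0180) − 1 = 1.6699%
So the realized real rate is 1.67%.

1.67%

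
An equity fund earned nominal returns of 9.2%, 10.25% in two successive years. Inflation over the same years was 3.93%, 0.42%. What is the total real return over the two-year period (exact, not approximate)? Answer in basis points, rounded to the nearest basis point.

Compound the nominal returns: 1.0920 × 1.1025 = 1.203930.
Compound inflation: 1.0393 × 1.0042 = 1.043665.
Deflate: 1.203930 / 1.043665 = 1.153560.
Total real return = 1.153560 − 1 → 1536 basis points.

1536 basis points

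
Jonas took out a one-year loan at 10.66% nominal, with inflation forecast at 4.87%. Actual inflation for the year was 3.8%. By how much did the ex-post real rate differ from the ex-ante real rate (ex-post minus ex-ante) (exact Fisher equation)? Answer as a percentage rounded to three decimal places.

1.088%

Ex-ante: (1 + 0.1066)/(1 + 0.0487) − 1 = 5.5211%
Ex-post: (1 + 0.1066)/(1 + 0.0380) − 1 = 6.6089%
Difference (ex-post − ex-ante) = 1.0877% → 1.088%.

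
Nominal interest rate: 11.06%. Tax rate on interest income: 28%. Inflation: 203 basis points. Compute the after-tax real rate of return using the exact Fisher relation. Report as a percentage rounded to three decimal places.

5.815%

After-tax nominal return = 11.06% × (1 − 0.28) = 7.9632%.
1 + r = 1.079632 / 1.02030 = 1.058152
After-tax real rate = 1.058152 − 1 → 5.815%.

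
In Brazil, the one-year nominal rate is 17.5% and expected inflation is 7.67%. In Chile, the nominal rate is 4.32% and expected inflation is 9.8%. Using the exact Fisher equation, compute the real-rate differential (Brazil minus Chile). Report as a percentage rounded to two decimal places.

14.12%

Brazil: (1 + 0.1750)/(1 + 0.0767) − 1 = 9.1297%
Chile: (1 + 0.0432)/(1 + 0.0980) − 1 = -4.9909%
Differential = 9.1297% − (-4.9909%) = 14.1206% → 14.12%.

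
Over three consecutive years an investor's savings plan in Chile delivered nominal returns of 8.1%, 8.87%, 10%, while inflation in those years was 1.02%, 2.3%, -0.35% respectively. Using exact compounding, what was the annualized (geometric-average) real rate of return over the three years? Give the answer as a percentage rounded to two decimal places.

Nominal growth factor = 1.0810 × 1.0887 × 1.1000 = 1.294573170
Price-level growth factor = 1.0102 × 1.0230 × 0.9965 = 1.029817579
Real growth factor = 1.294573170 / 1.029817579 = 1.257089796
Annualized real rate = 1.257089796^(1/3) − 1 = 7.92501% → 7.93%.

7.93%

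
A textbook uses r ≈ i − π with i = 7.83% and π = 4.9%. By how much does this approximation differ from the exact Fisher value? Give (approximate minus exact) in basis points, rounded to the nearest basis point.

Approximate: r ≈ 7.830% − 4.900% = 2.9300%
Exact: (1 + 0.0783)/(1 + 0.0490) − 1 = 2.7931%
Error = 2.9300% − 2.7931% = 0.1369% → 14 basis points.

14 basis points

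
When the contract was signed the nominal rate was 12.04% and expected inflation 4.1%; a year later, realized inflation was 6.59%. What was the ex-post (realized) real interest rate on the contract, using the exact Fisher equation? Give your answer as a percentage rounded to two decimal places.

5.11%

Ex-post: (1 + 0.1204)/(1 + 0.0659) − 1 = 5.1131%
So the realized real rate is 5.11%.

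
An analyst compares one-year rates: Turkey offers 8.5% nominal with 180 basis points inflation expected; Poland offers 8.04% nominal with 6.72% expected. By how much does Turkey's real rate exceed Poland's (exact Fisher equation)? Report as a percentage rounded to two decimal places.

5.34%

Turkey: (1 + 0.0850)/(1 + 0.0180) − 1 = 6.5815%
Poland: (1 + 0.0804)/(1 + 0.0672) − 1 = 1.2369%
Differential = 6.5815% − 1.2369% = 5.3447% → 5.34%.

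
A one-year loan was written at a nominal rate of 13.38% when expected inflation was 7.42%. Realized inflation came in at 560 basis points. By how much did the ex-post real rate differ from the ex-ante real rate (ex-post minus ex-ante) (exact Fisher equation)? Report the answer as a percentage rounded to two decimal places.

Ex-ante: (1 + 0.1338)/(1 + 0.0742) − 1 = 5.5483%
Ex-post: (1 + 0.1338)/(1 + 0.0560) − 1 = 7.3674%
Difference (ex-post − ex-ante) = 1.8191% → 1.82%.

1.82%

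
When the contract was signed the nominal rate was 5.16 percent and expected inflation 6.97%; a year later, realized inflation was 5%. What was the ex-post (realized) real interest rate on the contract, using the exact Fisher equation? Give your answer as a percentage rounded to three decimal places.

0.152%

Ex-post: (1 + 0.0516)/(1 + 0.0500) − 1 = 0.1524%
So the realized real rate is 0.152%.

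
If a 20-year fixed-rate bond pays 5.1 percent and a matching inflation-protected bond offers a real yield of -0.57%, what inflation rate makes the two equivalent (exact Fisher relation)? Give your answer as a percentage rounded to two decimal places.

5.70%

(1 + π) = (1 + i)/(1 + r) = 1.05100 / 0.99430 = 1.057025
Break-even inflation = 1.057025 − 1 → 5.70%.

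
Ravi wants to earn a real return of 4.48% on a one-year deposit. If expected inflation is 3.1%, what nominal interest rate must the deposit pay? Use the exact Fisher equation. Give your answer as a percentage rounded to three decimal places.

7.719%

(1 + i) = (1 + r)(1 + π) = 1.04480 × 1.03100 = 1.0771888
i = 1.0771888 − 1, so the required nominal rate is 7.719%.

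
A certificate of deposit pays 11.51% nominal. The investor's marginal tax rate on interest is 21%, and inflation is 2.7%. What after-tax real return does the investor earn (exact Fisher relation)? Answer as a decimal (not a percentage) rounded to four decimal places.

0.0622

After-tax nominal return = 11.51% × (1 − 0.21) = 9.0929%.
1 + r = 1.090929 / 1.02700 = 1.062248
After-tax real rate = 1.062248 − 1 → 0.0622.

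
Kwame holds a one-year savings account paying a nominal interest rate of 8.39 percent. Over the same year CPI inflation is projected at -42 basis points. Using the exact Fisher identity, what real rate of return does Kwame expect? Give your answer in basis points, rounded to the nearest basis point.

885 basis points

By the Fisher identity, 1 + r = (1 + i)/(1 + π).
1 + r = 1.08390 / 0.99580 = 1.088472
r = 1.088472 − 1 = 8.8472%, i.e. 885 basis points.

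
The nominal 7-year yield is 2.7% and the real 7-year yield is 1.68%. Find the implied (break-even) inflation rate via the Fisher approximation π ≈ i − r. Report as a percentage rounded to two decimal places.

1.02%

π ≈ i − r = 2.7% − 1.68% → 1.02%.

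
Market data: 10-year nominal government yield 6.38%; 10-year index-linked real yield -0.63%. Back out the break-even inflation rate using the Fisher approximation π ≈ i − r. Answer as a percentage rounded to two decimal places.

7.01%

π ≈ i − r = 6.38% − (-0.63%) → 7.01%.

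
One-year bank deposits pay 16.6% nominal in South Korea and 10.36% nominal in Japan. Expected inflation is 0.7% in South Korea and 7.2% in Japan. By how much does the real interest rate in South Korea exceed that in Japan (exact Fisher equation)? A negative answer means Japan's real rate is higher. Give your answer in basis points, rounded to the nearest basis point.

South Korea: (1 + 0.1660)/(1 + 0.0070) − 1 = 15.7895%
Japan: (1 + 0.1036)/(1 + 0.0720) − 1 = 2.9478%
Differential = 15.7895% − 2.9478% = 12.8417% → 1284 basis points.

1284 basis points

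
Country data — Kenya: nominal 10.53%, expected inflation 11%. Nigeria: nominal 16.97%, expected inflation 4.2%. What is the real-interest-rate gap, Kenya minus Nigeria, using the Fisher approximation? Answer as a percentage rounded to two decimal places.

Kenya: 10.53% − 11% = -0.470%
Nigeria: 16.97% − 4.2% = 12.770%
Differential = -13.240% → -13.24%.

-13.24%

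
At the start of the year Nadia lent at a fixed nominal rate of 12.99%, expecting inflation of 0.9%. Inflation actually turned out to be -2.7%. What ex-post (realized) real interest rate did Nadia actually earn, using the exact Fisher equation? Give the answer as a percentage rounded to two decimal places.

Ex-post: (1 + 0.1299)/(1 − 0.0270) − 1 = 16.1254%
So the realized real rate is 16.13%.

16.13%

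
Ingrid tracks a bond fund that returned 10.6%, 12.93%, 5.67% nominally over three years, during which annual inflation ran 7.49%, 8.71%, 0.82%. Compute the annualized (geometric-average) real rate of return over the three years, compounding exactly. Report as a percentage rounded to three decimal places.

3.859%

Nominal growth factor = 1.1060 × 1.1293 × 1.0567 = 1.31982443
Price-level growth factor = 1.0749 × 1.0871 × 1.0082 = 1.17810569
Real growth factor = 1.31982443 / 1.17810569 = 1.12029374
Annualized real rate = 1.12029374^(1/3) − 1 = 3.8590% → 3.859%.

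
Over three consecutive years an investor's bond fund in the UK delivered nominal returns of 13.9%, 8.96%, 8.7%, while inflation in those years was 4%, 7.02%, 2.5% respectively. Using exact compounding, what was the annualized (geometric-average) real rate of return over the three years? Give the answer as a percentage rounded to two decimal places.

Compound the nominal returns: 1.1390 × 1.0896 × 1.0870 = 1.34902613.
Compound inflation: 1.0400 × 1.0702 × 1.0250 = 1.14083320.
Deflate: 1.34902613 / 1.14083320 = 1.18249200.
Annualized real rate = 1.18249200^(1/3) − 1 = 5.7465% → 5.75%.

5.75%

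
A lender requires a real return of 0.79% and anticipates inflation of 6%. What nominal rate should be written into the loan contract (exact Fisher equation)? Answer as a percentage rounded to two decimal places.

6.84%

(1 + i) = (1 + r)(1 + π) = 1.00790 × 1.06000 = 1.068374
i = 1.068374 − 1, so the required nominal rate is 6.84%.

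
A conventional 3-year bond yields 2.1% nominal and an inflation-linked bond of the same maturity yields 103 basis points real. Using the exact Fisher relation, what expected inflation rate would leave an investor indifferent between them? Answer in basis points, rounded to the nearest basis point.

106 basis points

(1 + π) = (1 + i)/(1 + r) = 1.02100 / 1.01030 = 1.010591
Break-even inflation = 1.010591 − 1 → 106 basis points.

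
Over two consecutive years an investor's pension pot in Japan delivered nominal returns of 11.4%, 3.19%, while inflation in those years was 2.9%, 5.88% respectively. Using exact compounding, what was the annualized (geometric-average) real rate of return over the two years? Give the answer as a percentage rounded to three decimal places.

Compound the nominal returns: 1.1140 × 1.0319 = 1.14953660.
Compound inflation: 1.0290 × 1.0588 = 1.08950520.
Deflate: 1.14953660 / 1.08950520 = 1.05509969.
Annualized real rate = 1.05509969^(1/2) − 1 = 2.7180% → 2.718%.

2.718%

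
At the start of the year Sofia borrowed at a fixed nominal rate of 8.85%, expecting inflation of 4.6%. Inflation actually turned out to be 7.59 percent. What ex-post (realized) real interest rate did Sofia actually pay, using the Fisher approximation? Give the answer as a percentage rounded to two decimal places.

Ex-post: 8.85% − 7.59% = 1.260%
So the realized real rate is 1.26%.

1.26%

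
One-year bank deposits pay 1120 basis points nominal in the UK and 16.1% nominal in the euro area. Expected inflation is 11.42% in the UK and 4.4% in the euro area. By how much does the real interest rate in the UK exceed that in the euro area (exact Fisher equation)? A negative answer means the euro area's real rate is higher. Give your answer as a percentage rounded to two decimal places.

-11.40%

The UK: (1 + 0.1120)/(1 + 0.1142) − 1 = -0.1975%
The euro area: (1 + 0.1610)/(1 + 0.0440) − 1 = 11.2069%
Differential = -0.1975% − 11.2069% = -11.4043% → -11.40%.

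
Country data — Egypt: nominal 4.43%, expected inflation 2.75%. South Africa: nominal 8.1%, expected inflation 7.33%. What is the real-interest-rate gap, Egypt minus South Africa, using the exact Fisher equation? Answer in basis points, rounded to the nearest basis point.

92 basis points

Egypt: (1 + 0.0443)/(1 + 0.0275) − 1 = 1.6350%
South Africa: (1 + 0.0810)/(1 + 0.0733) − 1 = 0.7174%
Differential = 1.6350% − 0.7174% = 0.9176% → 92 basis points.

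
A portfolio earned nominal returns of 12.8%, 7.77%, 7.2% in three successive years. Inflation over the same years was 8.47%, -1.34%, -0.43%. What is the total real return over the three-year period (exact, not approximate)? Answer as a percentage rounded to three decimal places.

22.299%

Compound the nominal returns: 1.1280 × 1.0777 × 1.0720 = 1.303172.
Compound inflation: 1.0847 × 0.9866 × 0.9957 = 1.065563.
Deflate: 1.303172 / 1.065563 = 1.222989.
Total real return = 1.222989 − 1 → 22.299%.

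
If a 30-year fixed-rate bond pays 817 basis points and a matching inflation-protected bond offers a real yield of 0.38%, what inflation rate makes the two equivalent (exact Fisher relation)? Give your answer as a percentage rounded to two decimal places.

(1 + π) = (1 + i)/(1 + r) = 1.08170 / 1.00380 = 1.077605
Break-even inflation = 1.077605 − 1 → 7.76%.

7.76%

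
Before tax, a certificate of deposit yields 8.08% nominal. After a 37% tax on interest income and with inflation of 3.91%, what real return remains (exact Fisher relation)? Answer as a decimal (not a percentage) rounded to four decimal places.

After-tax nominal return = 8.08% × (1 − 0.37) = 5.0904%.
1 + r = 1.050904 / 1.03910 = 1.011360
After-tax real rate = 1.011360 − 1 → 0.0114.

0.0114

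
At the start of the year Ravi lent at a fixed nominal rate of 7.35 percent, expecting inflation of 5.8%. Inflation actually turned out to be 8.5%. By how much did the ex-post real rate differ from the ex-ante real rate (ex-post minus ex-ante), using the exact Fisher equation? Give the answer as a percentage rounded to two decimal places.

-2.52%

Ex-ante: (1 + 0.0735)/(1 + 0.0580) − 1 = 1.4650%
Ex-post: (1 + 0.0735)/(1 + 0.0850) − 1 = -1.0599%
Difference (ex-post − ex-ante) = -2.5249% → -2.52%.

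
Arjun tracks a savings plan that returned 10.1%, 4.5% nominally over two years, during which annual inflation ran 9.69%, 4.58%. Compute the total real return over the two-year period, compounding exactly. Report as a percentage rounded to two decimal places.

0.30%

Nominal growth factor = 1.1010 × 1.0450 = 1.150545
Price-level growth factor = 1.0969 × 1.0458 = 1.147138
Real growth factor = 1.150545 / 1.147138 = 1.002970
Total real return = 1.002970 − 1 → 0.30%.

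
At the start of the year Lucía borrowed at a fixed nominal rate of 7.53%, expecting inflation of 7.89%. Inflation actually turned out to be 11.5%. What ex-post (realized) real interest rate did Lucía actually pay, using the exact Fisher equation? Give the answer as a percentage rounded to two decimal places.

-3.56%

Ex-post: (1 + 0.0753)/(1 + 0.1150) − 1 = -3.5605%
So the realized real rate is -3.56%.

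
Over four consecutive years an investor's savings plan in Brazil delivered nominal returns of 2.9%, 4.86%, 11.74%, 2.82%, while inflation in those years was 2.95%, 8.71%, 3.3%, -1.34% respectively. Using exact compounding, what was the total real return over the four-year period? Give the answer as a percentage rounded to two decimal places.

8.69%

Nominal growth factor = 1.0290 × 1.0486 × 1.1174 × 1.0282 = 1.239685
Price-level growth factor = 1.0295 × 1.0871 × 1.0330 × 0.9866 = 1.140610
Real growth factor = 1.239685 / 1.140610 = 1.086862
Total real return = 1.086862 − 1 → 8.69%.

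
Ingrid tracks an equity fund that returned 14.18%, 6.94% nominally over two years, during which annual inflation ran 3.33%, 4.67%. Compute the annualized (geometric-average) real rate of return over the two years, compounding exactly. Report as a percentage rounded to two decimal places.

Nominal growth factor = 1.1418 × 1.0694 = 1.22104092
Price-level growth factor = 1.0333 × 1.0467 = 1.08155511
Real growth factor = 1.22104092 / 1.08155511 = 1.12896782
Annualized real rate = 1.12896782^(1/2) − 1 = 6.2529% → 6.25%.

6.25%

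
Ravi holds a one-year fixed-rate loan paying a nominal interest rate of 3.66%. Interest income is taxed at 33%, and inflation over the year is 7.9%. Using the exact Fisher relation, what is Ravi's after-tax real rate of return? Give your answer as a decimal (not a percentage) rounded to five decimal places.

-0.05049

After-tax nominal return = 3.66% × (1 − 0.33) = 2.4522%.
1 + r = 1.024522 / 1.07900 = 0.949511
After-tax real rate = 0.949511 − 1 → -0.05049.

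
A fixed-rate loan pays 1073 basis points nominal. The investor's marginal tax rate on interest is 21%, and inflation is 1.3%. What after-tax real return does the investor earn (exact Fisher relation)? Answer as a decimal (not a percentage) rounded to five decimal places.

After-tax nominal return = 10.73% × (1 − 0.21) = 8.4767%.
1 + r = 1.084767 / 1.01300 = 1.070846
After-tax real rate = 1.070846 − 1 → 0.07085.

0.07085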